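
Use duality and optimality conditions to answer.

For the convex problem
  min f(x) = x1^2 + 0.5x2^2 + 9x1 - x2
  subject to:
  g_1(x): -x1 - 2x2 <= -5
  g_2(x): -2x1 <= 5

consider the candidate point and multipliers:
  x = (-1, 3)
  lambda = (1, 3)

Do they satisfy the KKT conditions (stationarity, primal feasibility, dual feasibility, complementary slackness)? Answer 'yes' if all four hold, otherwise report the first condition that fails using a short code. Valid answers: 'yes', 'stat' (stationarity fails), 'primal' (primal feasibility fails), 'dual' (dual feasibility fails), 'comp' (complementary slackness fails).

Gradient of f: grad f(x) = Q x + c = (7, 2)
Constraint values g_i(x) = a_i^T x - b_i:
  g_1((-1, 3)) = 0
  g_2((-1, 3)) = -3
Stationarity residual: grad f(x) + sum_i lambda_i a_i = (0, 0)
  -> stationarity OK
Primal feasibility (all g_i <= 0): OK
Dual feasibility (all lambda_i >= 0): OK
Complementary slackness (lambda_i * g_i(x) = 0 for all i): FAILS

Verdict: the first failing condition is complementary_slackness -> comp.

comp


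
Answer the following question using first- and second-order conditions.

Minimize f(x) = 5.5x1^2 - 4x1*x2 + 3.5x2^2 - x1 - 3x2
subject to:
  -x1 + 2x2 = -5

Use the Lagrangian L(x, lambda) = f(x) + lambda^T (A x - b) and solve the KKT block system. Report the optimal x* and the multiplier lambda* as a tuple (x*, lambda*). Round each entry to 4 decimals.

Form the Lagrangian:
  L(x, lambda) = (1/2) x^T Q x + c^T x + lambda^T (A x - b)
Stationarity (grad_x L = 0): Q x + c + A^T lambda = 0.
Primal feasibility: A x = b.

This gives the KKT block system:
  [ Q   A^T ] [ x     ]   [-c ]
  [ A    0  ] [ lambda ] = [ b ]

Solving the linear system:
  x*      = (0.1429, -2.4286)
  lambda* = (10.2857)
  f(x*)   = 29.2857

x* = (0.1429, -2.4286), lambda* = (10.2857)


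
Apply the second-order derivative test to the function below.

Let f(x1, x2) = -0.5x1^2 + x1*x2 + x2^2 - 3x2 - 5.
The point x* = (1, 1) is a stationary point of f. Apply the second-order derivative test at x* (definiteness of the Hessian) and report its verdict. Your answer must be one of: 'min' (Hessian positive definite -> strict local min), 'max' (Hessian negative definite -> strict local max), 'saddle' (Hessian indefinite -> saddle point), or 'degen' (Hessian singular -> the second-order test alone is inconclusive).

Compute the Hessian H = grad^2 f:
  H = [[-1, 1], [1, 2]]
Verify stationarity: grad f(x*) = H x* + g = (0, 0).
Eigenvalues of H: -1.3028, 2.3028.
Eigenvalues have mixed signs, so H is indefinite -> x* is a saddle point.

saddle


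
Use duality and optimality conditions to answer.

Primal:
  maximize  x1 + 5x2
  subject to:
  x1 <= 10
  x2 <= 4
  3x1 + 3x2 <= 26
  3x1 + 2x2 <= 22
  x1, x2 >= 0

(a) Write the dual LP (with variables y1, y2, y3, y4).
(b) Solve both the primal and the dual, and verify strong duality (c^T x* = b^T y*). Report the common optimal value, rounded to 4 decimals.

The standard primal-dual pair for 'max c^T x s.t. A x <= b, x >= 0' is:
  Dual:  min b^T y  s.t.  A^T y >= c,  y >= 0.

So the dual LP is:
  minimize  10y1 + 4y2 + 26y3 + 22y4
  subject to:
    y1 + 3y3 + 3y4 >= 1
    y2 + 3y3 + 2y4 >= 5
    y1, y2, y3, y4 >= 0

Solving the primal: x* = (4.6667, 4).
  primal value c^T x* = 24.6667.
Solving the dual: y* = (0, 4.3333, 0, 0.3333).
  dual value b^T y* = 24.6667.
Strong duality: c^T x* = b^T y*. Confirmed.

24.6667


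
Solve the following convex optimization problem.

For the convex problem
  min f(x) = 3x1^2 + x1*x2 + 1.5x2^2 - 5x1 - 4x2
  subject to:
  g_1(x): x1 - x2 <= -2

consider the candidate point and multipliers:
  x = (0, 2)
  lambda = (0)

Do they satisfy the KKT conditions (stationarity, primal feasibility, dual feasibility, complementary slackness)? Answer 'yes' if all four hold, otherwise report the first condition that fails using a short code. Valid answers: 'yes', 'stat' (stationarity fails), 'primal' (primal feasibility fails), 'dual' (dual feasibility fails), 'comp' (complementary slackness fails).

Gradient of f: grad f(x) = Q x + c = (-3, 2)
Constraint values g_i(x) = a_i^T x - b_i:
  g_1((0, 2)) = 0
Stationarity residual: grad f(x) + sum_i lambda_i a_i = (-3, 2)
  -> stationarity FAILS
Primal feasibility (all g_i <= 0): OK
Dual feasibility (all lambda_i >= 0): OK
Complementary slackness (lambda_i * g_i(x) = 0 for all i): OK

Verdict: the first failing condition is stationarity -> stat.

stat


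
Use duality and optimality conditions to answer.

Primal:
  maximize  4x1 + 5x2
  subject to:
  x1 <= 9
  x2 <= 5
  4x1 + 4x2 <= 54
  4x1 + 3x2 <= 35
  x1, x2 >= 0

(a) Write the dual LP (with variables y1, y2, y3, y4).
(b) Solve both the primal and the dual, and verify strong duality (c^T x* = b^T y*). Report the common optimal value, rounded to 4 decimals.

The standard primal-dual pair for 'max c^T x s.t. A x <= b, x >= 0' is:
  Dual:  min b^T y  s.t.  A^T y >= c,  y >= 0.

So the dual LP is:
  minimize  9y1 + 5y2 + 54y3 + 35y4
  subject to:
    y1 + 4y3 + 4y4 >= 4
    y2 + 4y3 + 3y4 >= 5
    y1, y2, y3, y4 >= 0

Solving the primal: x* = (5, 5).
  primal value c^T x* = 45.
Solving the dual: y* = (0, 2, 0, 1).
  dual value b^T y* = 45.
Strong duality: c^T x* = b^T y*. Confirmed.

45


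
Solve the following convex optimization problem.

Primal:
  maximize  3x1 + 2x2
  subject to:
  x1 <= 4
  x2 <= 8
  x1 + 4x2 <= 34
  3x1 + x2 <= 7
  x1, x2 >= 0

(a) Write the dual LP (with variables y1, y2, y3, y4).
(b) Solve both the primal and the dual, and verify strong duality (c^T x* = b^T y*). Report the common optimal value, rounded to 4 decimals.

The standard primal-dual pair for 'max c^T x s.t. A x <= b, x >= 0' is:
  Dual:  min b^T y  s.t.  A^T y >= c,  y >= 0.

So the dual LP is:
  minimize  4y1 + 8y2 + 34y3 + 7y4
  subject to:
    y1 + y3 + 3y4 >= 3
    y2 + 4y3 + y4 >= 2
    y1, y2, y3, y4 >= 0

Solving the primal: x* = (0, 7).
  primal value c^T x* = 14.
Solving the dual: y* = (0, 0, 0, 2).
  dual value b^T y* = 14.
Strong duality: c^T x* = b^T y*. Confirmed.

14


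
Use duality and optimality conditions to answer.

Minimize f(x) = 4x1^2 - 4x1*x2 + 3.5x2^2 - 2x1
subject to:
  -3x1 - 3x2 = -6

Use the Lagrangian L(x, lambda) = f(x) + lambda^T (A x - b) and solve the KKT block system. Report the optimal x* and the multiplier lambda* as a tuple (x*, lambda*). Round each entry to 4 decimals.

Form the Lagrangian:
  L(x, lambda) = (1/2) x^T Q x + c^T x + lambda^T (A x - b)
Stationarity (grad_x L = 0): Q x + c + A^T lambda = 0.
Primal feasibility: A x = b.

This gives the KKT block system:
  [ Q   A^T ] [ x     ]   [-c ]
  [ A    0  ] [ lambda ] = [ b ]

Solving the linear system:
  x*      = (1.0435, 0.9565)
  lambda* = (0.8406)
  f(x*)   = 1.4783

x* = (1.0435, 0.9565), lambda* = (0.8406)


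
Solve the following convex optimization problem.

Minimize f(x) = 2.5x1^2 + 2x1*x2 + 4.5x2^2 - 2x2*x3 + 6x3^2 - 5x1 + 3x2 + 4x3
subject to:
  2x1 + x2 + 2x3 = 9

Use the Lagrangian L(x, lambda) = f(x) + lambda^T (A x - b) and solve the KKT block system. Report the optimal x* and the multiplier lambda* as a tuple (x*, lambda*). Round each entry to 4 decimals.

Form the Lagrangian:
  L(x, lambda) = (1/2) x^T Q x + c^T x + lambda^T (A x - b)
Stationarity (grad_x L = 0): Q x + c + A^T lambda = 0.
Primal feasibility: A x = b.

This gives the KKT block system:
  [ Q   A^T ] [ x     ]   [-c ]
  [ A    0  ] [ lambda ] = [ b ]

Solving the linear system:
  x*      = (3.8551, -0.2536, 0.7717)
  lambda* = (-6.8841)
  f(x*)   = 22.5036

x* = (3.8551, -0.2536, 0.7717), lambda* = (-6.8841)


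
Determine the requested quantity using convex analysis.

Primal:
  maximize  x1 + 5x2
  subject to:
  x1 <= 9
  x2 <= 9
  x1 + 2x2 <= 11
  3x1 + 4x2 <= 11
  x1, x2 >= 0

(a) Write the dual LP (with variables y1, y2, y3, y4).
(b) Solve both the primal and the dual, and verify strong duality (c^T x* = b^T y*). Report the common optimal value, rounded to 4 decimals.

The standard primal-dual pair for 'max c^T x s.t. A x <= b, x >= 0' is:
  Dual:  min b^T y  s.t.  A^T y >= c,  y >= 0.

So the dual LP is:
  minimize  9y1 + 9y2 + 11y3 + 11y4
  subject to:
    y1 + y3 + 3y4 >= 1
    y2 + 2y3 + 4y4 >= 5
    y1, y2, y3, y4 >= 0

Solving the primal: x* = (0, 2.75).
  primal value c^T x* = 13.75.
Solving the dual: y* = (0, 0, 0, 1.25).
  dual value b^T y* = 13.75.
Strong duality: c^T x* = b^T y*. Confirmed.

13.75


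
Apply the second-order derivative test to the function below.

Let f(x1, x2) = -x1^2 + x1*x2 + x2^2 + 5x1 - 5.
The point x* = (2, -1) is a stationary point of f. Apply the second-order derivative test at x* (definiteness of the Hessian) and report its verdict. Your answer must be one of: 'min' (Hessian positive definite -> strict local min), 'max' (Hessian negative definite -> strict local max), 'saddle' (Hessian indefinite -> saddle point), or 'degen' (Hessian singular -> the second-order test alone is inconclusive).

Compute the Hessian H = grad^2 f:
  H = [[-2, 1], [1, 2]]
Verify stationarity: grad f(x*) = H x* + g = (0, 0).
Eigenvalues of H: -2.2361, 2.2361.
Eigenvalues have mixed signs, so H is indefinite -> x* is a saddle point.

saddle


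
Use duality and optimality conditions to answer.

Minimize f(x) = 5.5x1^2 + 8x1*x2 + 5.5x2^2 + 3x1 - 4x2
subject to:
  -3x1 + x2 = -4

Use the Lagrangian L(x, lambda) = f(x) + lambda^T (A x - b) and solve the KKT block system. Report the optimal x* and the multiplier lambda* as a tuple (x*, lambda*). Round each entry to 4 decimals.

Form the Lagrangian:
  L(x, lambda) = (1/2) x^T Q x + c^T x + lambda^T (A x - b)
Stationarity (grad_x L = 0): Q x + c + A^T lambda = 0.
Primal feasibility: A x = b.

This gives the KKT block system:
  [ Q   A^T ] [ x     ]   [-c ]
  [ A    0  ] [ lambda ] = [ b ]

Solving the linear system:
  x*      = (1.0949, -0.7152)
  lambda* = (3.1076)
  f(x*)   = 9.288

x* = (1.0949, -0.7152), lambda* = (3.1076)


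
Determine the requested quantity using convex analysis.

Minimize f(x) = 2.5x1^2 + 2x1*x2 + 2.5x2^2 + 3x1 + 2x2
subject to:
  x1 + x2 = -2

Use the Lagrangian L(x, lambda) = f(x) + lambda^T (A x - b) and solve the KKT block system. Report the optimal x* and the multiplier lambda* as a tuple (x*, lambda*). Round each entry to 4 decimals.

Form the Lagrangian:
  L(x, lambda) = (1/2) x^T Q x + c^T x + lambda^T (A x - b)
Stationarity (grad_x L = 0): Q x + c + A^T lambda = 0.
Primal feasibility: A x = b.

This gives the KKT block system:
  [ Q   A^T ] [ x     ]   [-c ]
  [ A    0  ] [ lambda ] = [ b ]

Solving the linear system:
  x*      = (-1.1667, -0.8333)
  lambda* = (4.5)
  f(x*)   = 1.9167

x* = (-1.1667, -0.8333), lambda* = (4.5)


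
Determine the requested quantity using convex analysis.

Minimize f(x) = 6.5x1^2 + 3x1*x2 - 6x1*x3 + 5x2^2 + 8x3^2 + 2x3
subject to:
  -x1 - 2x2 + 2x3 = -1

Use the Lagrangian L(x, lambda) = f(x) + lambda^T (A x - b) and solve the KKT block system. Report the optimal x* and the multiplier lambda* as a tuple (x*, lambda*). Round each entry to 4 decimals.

Form the Lagrangian:
  L(x, lambda) = (1/2) x^T Q x + c^T x + lambda^T (A x - b)
Stationarity (grad_x L = 0): Q x + c + A^T lambda = 0.
Primal feasibility: A x = b.

This gives the KKT block system:
  [ Q   A^T ] [ x     ]   [-c ]
  [ A    0  ] [ lambda ] = [ b ]

Solving the linear system:
  x*      = (-0.1149, 0.2529, -0.3046)
  lambda* = (1.092)
  f(x*)   = 0.2414

x* = (-0.1149, 0.2529, -0.3046), lambda* = (1.092)


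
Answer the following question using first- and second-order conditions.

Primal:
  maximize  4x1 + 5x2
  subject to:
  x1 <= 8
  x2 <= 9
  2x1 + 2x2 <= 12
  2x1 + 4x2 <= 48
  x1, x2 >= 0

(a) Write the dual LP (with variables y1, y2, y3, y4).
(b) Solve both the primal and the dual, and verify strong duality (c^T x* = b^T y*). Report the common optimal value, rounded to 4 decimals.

The standard primal-dual pair for 'max c^T x s.t. A x <= b, x >= 0' is:
  Dual:  min b^T y  s.t.  A^T y >= c,  y >= 0.

So the dual LP is:
  minimize  8y1 + 9y2 + 12y3 + 48y4
  subject to:
    y1 + 2y3 + 2y4 >= 4
    y2 + 2y3 + 4y4 >= 5
    y1, y2, y3, y4 >= 0

Solving the primal: x* = (0, 6).
  primal value c^T x* = 30.
Solving the dual: y* = (0, 0, 2.5, 0).
  dual value b^T y* = 30.
Strong duality: c^T x* = b^T y*. Confirmed.

30


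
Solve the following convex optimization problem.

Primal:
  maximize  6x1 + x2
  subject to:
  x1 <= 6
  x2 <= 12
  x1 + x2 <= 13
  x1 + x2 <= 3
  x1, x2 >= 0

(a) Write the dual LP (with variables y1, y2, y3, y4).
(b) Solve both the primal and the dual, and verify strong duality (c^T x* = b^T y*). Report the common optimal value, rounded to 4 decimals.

The standard primal-dual pair for 'max c^T x s.t. A x <= b, x >= 0' is:
  Dual:  min b^T y  s.t.  A^T y >= c,  y >= 0.

So the dual LP is:
  minimize  6y1 + 12y2 + 13y3 + 3y4
  subject to:
    y1 + y3 + y4 >= 6
    y2 + y3 + y4 >= 1
    y1, y2, y3, y4 >= 0

Solving the primal: x* = (3, 0).
  primal value c^T x* = 18.
Solving the dual: y* = (0, 0, 0, 6).
  dual value b^T y* = 18.
Strong duality: c^T x* = b^T y*. Confirmed.

18


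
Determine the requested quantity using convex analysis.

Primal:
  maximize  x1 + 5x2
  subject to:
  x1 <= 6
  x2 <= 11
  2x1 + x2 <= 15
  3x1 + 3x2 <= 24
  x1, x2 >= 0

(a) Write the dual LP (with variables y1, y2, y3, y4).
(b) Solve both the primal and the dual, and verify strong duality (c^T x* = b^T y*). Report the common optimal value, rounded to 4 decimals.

The standard primal-dual pair for 'max c^T x s.t. A x <= b, x >= 0' is:
  Dual:  min b^T y  s.t.  A^T y >= c,  y >= 0.

So the dual LP is:
  minimize  6y1 + 11y2 + 15y3 + 24y4
  subject to:
    y1 + 2y3 + 3y4 >= 1
    y2 + y3 + 3y4 >= 5
    y1, y2, y3, y4 >= 0

Solving the primal: x* = (0, 8).
  primal value c^T x* = 40.
Solving the dual: y* = (0, 0, 0, 1.6667).
  dual value b^T y* = 40.
Strong duality: c^T x* = b^T y*. Confirmed.

40


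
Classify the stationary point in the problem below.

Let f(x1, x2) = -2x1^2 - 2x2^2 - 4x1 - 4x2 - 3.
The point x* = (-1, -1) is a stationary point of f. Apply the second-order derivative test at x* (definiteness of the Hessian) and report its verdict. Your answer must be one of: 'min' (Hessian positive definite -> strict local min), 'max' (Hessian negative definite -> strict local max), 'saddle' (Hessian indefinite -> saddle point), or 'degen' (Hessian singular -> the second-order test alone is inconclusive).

Compute the Hessian H = grad^2 f:
  H = [[-4, 0], [0, -4]]
Verify stationarity: grad f(x*) = H x* + g = (0, 0).
Eigenvalues of H: -4, -4.
Both eigenvalues < 0, so H is negative definite -> x* is a strict local max.

max


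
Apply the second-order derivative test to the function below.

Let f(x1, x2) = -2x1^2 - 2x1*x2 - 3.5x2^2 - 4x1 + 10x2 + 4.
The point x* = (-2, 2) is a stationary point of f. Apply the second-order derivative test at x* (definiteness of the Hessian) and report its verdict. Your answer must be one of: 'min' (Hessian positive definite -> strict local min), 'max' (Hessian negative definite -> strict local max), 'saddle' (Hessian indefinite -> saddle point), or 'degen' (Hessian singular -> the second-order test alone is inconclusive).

Compute the Hessian H = grad^2 f:
  H = [[-4, -2], [-2, -7]]
Verify stationarity: grad f(x*) = H x* + g = (0, 0).
Eigenvalues of H: -8, -3.
Both eigenvalues < 0, so H is negative definite -> x* is a strict local max.

max


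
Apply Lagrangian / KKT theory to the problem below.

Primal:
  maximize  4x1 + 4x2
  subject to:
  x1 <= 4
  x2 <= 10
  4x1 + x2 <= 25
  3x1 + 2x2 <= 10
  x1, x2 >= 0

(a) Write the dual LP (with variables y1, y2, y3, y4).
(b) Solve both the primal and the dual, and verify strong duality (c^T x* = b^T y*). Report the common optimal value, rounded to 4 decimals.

The standard primal-dual pair for 'max c^T x s.t. A x <= b, x >= 0' is:
  Dual:  min b^T y  s.t.  A^T y >= c,  y >= 0.

So the dual LP is:
  minimize  4y1 + 10y2 + 25y3 + 10y4
  subject to:
    y1 + 4y3 + 3y4 >= 4
    y2 + y3 + 2y4 >= 4
    y1, y2, y3, y4 >= 0

Solving the primal: x* = (0, 5).
  primal value c^T x* = 20.
Solving the dual: y* = (0, 0, 0, 2).
  dual value b^T y* = 20.
Strong duality: c^T x* = b^T y*. Confirmed.

20


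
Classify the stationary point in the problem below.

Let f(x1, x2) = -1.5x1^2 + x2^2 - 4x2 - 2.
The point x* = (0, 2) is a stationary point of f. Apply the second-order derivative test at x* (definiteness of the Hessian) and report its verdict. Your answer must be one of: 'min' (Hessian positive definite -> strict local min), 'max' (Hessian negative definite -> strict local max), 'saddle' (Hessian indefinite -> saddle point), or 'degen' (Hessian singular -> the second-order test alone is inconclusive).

Compute the Hessian H = grad^2 f:
  H = [[-3, 0], [0, 2]]
Verify stationarity: grad f(x*) = H x* + g = (0, 0).
Eigenvalues of H: -3, 2.
Eigenvalues have mixed signs, so H is indefinite -> x* is a saddle point.

saddle


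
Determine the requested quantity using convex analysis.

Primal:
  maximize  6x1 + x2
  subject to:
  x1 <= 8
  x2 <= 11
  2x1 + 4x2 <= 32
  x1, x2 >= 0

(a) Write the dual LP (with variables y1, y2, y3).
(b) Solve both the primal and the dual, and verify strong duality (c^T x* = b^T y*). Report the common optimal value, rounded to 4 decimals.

The standard primal-dual pair for 'max c^T x s.t. A x <= b, x >= 0' is:
  Dual:  min b^T y  s.t.  A^T y >= c,  y >= 0.

So the dual LP is:
  minimize  8y1 + 11y2 + 32y3
  subject to:
    y1 + 2y3 >= 6
    y2 + 4y3 >= 1
    y1, y2, y3 >= 0

Solving the primal: x* = (8, 4).
  primal value c^T x* = 52.
Solving the dual: y* = (5.5, 0, 0.25).
  dual value b^T y* = 52.
Strong duality: c^T x* = b^T y*. Confirmed.

52


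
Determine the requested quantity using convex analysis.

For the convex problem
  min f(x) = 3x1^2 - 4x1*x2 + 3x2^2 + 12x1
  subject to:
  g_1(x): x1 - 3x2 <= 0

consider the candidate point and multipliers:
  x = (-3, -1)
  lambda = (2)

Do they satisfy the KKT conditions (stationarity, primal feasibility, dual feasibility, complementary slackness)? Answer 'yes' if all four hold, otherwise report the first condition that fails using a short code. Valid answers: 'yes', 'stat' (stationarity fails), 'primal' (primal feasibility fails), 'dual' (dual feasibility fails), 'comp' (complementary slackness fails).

Gradient of f: grad f(x) = Q x + c = (-2, 6)
Constraint values g_i(x) = a_i^T x - b_i:
  g_1((-3, -1)) = 0
Stationarity residual: grad f(x) + sum_i lambda_i a_i = (0, 0)
  -> stationarity OK
Primal feasibility (all g_i <= 0): OK
Dual feasibility (all lambda_i >= 0): OK
Complementary slackness (lambda_i * g_i(x) = 0 for all i): OK

Verdict: yes, KKT holds.

yes


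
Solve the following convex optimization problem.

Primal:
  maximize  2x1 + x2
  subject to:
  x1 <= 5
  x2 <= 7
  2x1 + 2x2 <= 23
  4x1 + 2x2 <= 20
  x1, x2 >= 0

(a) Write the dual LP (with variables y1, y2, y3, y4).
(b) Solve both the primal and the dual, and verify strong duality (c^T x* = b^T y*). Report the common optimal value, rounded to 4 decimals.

The standard primal-dual pair for 'max c^T x s.t. A x <= b, x >= 0' is:
  Dual:  min b^T y  s.t.  A^T y >= c,  y >= 0.

So the dual LP is:
  minimize  5y1 + 7y2 + 23y3 + 20y4
  subject to:
    y1 + 2y3 + 4y4 >= 2
    y2 + 2y3 + 2y4 >= 1
    y1, y2, y3, y4 >= 0

Solving the primal: x* = (1.5, 7).
  primal value c^T x* = 10.
Solving the dual: y* = (0, 0, 0, 0.5).
  dual value b^T y* = 10.
Strong duality: c^T x* = b^T y*. Confirmed.

10


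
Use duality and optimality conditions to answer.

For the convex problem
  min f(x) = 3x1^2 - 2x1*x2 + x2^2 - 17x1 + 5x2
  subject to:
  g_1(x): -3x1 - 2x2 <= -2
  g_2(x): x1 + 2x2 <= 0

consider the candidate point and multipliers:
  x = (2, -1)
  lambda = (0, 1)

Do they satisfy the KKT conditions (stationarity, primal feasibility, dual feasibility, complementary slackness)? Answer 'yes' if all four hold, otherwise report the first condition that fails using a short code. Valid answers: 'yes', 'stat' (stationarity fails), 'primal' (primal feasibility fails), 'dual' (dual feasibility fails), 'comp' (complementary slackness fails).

Gradient of f: grad f(x) = Q x + c = (-3, -1)
Constraint values g_i(x) = a_i^T x - b_i:
  g_1((2, -1)) = -2
  g_2((2, -1)) = 0
Stationarity residual: grad f(x) + sum_i lambda_i a_i = (-2, 1)
  -> stationarity FAILS
Primal feasibility (all g_i <= 0): OK
Dual feasibility (all lambda_i >= 0): OK
Complementary slackness (lambda_i * g_i(x) = 0 for all i): OK

Verdict: the first failing condition is stationarity -> stat.

stat


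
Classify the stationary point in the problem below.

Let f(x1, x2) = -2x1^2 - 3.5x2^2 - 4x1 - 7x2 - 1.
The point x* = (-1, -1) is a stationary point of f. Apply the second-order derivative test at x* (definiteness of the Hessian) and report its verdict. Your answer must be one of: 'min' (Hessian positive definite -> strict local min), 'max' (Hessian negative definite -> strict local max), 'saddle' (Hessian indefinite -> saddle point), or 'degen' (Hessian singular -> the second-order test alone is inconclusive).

Compute the Hessian H = grad^2 f:
  H = [[-4, 0], [0, -7]]
Verify stationarity: grad f(x*) = H x* + g = (0, 0).
Eigenvalues of H: -7, -4.
Both eigenvalues < 0, so H is negative definite -> x* is a strict local max.

max


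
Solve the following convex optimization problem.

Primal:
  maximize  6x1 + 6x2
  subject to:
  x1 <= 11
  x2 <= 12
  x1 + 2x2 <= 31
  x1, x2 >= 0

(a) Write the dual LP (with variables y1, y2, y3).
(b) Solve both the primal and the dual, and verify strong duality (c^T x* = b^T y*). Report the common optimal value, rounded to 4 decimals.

The standard primal-dual pair for 'max c^T x s.t. A x <= b, x >= 0' is:
  Dual:  min b^T y  s.t.  A^T y >= c,  y >= 0.

So the dual LP is:
  minimize  11y1 + 12y2 + 31y3
  subject to:
    y1 + y3 >= 6
    y2 + 2y3 >= 6
    y1, y2, y3 >= 0

Solving the primal: x* = (11, 10).
  primal value c^T x* = 126.
Solving the dual: y* = (3, 0, 3).
  dual value b^T y* = 126.
Strong duality: c^T x* = b^T y*. Confirmed.

126


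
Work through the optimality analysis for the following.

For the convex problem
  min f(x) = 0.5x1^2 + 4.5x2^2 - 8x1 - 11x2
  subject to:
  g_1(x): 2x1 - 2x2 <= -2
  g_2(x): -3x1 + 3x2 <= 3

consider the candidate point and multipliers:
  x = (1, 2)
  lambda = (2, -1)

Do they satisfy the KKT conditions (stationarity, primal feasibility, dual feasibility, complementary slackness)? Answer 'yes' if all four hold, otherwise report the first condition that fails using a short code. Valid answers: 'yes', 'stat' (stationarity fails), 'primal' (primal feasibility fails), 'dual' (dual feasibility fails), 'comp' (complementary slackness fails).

Gradient of f: grad f(x) = Q x + c = (-7, 7)
Constraint values g_i(x) = a_i^T x - b_i:
  g_1((1, 2)) = 0
  g_2((1, 2)) = 0
Stationarity residual: grad f(x) + sum_i lambda_i a_i = (0, 0)
  -> stationarity OK
Primal feasibility (all g_i <= 0): OK
Dual feasibility (all lambda_i >= 0): FAILS
Complementary slackness (lambda_i * g_i(x) = 0 for all i): OK

Verdict: the first failing condition is dual_feasibility -> dual.

dual


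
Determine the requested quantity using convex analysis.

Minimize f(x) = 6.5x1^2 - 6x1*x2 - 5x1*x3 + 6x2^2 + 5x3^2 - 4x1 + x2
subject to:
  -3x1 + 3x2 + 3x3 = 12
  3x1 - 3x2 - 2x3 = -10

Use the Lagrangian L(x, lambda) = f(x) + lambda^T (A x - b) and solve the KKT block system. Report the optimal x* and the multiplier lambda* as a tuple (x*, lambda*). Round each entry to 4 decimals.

Form the Lagrangian:
  L(x, lambda) = (1/2) x^T Q x + c^T x + lambda^T (A x - b)
Stationarity (grad_x L = 0): Q x + c + A^T lambda = 0.
Primal feasibility: A x = b.

This gives the KKT block system:
  [ Q   A^T ] [ x     ]   [-c ]
  [ A    0  ] [ lambda ] = [ b ]

Solving the linear system:
  x*      = (0.0769, 2.0769, 2)
  lambda* = (-2.641, 5.8462)
  f(x*)   = 45.9615

x* = (0.0769, 2.0769, 2), lambda* = (-2.641, 5.8462)


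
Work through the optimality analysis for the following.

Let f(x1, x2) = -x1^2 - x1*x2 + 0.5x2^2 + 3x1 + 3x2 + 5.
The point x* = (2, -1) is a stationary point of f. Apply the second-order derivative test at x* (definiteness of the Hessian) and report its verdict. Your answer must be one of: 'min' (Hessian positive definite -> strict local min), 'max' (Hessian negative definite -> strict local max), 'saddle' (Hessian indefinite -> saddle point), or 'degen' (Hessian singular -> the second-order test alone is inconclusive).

Compute the Hessian H = grad^2 f:
  H = [[-2, -1], [-1, 1]]
Verify stationarity: grad f(x*) = H x* + g = (0, 0).
Eigenvalues of H: -2.3028, 1.3028.
Eigenvalues have mixed signs, so H is indefinite -> x* is a saddle point.

saddle


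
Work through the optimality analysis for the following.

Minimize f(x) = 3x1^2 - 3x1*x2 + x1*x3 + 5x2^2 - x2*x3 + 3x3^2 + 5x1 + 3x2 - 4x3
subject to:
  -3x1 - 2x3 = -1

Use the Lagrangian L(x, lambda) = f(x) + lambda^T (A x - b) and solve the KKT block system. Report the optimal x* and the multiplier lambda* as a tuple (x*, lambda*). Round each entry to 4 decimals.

Form the Lagrangian:
  L(x, lambda) = (1/2) x^T Q x + c^T x + lambda^T (A x - b)
Stationarity (grad_x L = 0): Q x + c + A^T lambda = 0.
Primal feasibility: A x = b.

This gives the KKT block system:
  [ Q   A^T ] [ x     ]   [-c ]
  [ A    0  ] [ lambda ] = [ b ]

Solving the linear system:
  x*      = (-0.4531, -0.318, 1.1797)
  lambda* = (1.4716)
  f(x*)   = -3.2335

x* = (-0.4531, -0.318, 1.1797), lambda* = (1.4716)


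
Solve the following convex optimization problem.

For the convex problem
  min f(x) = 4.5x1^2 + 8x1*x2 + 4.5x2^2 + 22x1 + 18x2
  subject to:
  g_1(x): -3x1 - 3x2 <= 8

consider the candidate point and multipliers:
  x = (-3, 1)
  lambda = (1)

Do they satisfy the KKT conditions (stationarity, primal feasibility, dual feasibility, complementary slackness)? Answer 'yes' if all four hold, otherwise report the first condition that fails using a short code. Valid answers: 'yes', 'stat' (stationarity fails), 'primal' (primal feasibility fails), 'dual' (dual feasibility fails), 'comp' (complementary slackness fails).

Gradient of f: grad f(x) = Q x + c = (3, 3)
Constraint values g_i(x) = a_i^T x - b_i:
  g_1((-3, 1)) = -2
Stationarity residual: grad f(x) + sum_i lambda_i a_i = (0, 0)
  -> stationarity OK
Primal feasibility (all g_i <= 0): OK
Dual feasibility (all lambda_i >= 0): OK
Complementary slackness (lambda_i * g_i(x) = 0 for all i): FAILS

Verdict: the first failing condition is complementary_slackness -> comp.

comp


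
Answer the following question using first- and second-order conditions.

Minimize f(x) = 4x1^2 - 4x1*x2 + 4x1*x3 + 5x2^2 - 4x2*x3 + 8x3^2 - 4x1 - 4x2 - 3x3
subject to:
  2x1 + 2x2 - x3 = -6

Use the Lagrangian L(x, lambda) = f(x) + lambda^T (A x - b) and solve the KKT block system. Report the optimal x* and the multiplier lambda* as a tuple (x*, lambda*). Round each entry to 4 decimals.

Form the Lagrangian:
  L(x, lambda) = (1/2) x^T Q x + c^T x + lambda^T (A x - b)
Stationarity (grad_x L = 0): Q x + c + A^T lambda = 0.
Primal feasibility: A x = b.

This gives the KKT block system:
  [ Q   A^T ] [ x     ]   [-c ]
  [ A    0  ] [ lambda ] = [ b ]

Solving the linear system:
  x*      = (-1.641, -1.0266, 0.6649)
  lambda* = (5.1809)
  f(x*)   = 19.8803

x* = (-1.641, -1.0266, 0.6649), lambda* = (5.1809)


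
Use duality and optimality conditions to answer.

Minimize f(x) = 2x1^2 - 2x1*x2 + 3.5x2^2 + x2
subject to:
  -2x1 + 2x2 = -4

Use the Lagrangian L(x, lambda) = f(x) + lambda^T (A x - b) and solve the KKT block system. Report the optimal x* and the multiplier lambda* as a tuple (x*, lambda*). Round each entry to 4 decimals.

Form the Lagrangian:
  L(x, lambda) = (1/2) x^T Q x + c^T x + lambda^T (A x - b)
Stationarity (grad_x L = 0): Q x + c + A^T lambda = 0.
Primal feasibility: A x = b.

This gives the KKT block system:
  [ Q   A^T ] [ x     ]   [-c ]
  [ A    0  ] [ lambda ] = [ b ]

Solving the linear system:
  x*      = (1.2857, -0.7143)
  lambda* = (3.2857)
  f(x*)   = 6.2143

x* = (1.2857, -0.7143), lambda* = (3.2857)


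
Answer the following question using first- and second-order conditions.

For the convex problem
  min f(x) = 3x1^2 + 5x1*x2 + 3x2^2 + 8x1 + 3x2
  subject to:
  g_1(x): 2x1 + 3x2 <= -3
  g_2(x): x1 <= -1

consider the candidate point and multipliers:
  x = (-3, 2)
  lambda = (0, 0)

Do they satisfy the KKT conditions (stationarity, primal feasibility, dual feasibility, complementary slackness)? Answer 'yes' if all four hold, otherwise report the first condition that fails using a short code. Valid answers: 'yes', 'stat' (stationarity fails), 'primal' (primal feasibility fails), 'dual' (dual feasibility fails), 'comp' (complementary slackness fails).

Gradient of f: grad f(x) = Q x + c = (0, 0)
Constraint values g_i(x) = a_i^T x - b_i:
  g_1((-3, 2)) = 3
  g_2((-3, 2)) = -2
Stationarity residual: grad f(x) + sum_i lambda_i a_i = (0, 0)
  -> stationarity OK
Primal feasibility (all g_i <= 0): FAILS
Dual feasibility (all lambda_i >= 0): OK
Complementary slackness (lambda_i * g_i(x) = 0 for all i): OK

Verdict: the first failing condition is primal_feasibility -> primal.

primal


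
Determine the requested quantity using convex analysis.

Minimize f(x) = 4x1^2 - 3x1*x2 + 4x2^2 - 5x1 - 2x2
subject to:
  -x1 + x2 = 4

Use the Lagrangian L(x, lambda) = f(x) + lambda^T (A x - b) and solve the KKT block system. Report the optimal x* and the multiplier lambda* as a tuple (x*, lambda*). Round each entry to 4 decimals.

Form the Lagrangian:
  L(x, lambda) = (1/2) x^T Q x + c^T x + lambda^T (A x - b)
Stationarity (grad_x L = 0): Q x + c + A^T lambda = 0.
Primal feasibility: A x = b.

This gives the KKT block system:
  [ Q   A^T ] [ x     ]   [-c ]
  [ A    0  ] [ lambda ] = [ b ]

Solving the linear system:
  x*      = (-1.3, 2.7)
  lambda* = (-23.5)
  f(x*)   = 47.55

x* = (-1.3, 2.7), lambda* = (-23.5)


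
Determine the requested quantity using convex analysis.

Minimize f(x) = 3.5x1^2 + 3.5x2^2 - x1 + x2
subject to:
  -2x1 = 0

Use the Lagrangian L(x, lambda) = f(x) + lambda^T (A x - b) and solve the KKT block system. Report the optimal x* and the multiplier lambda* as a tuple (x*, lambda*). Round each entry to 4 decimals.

Form the Lagrangian:
  L(x, lambda) = (1/2) x^T Q x + c^T x + lambda^T (A x - b)
Stationarity (grad_x L = 0): Q x + c + A^T lambda = 0.
Primal feasibility: A x = b.

This gives the KKT block system:
  [ Q   A^T ] [ x     ]   [-c ]
  [ A    0  ] [ lambda ] = [ b ]

Solving the linear system:
  x*      = (0, -0.1429)
  lambda* = (-0.5)
  f(x*)   = -0.0714

x* = (0, -0.1429), lambda* = (-0.5)


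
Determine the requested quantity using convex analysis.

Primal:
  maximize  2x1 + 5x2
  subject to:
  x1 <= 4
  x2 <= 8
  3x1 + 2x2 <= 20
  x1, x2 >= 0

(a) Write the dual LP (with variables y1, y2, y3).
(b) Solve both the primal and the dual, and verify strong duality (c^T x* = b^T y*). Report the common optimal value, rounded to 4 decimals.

The standard primal-dual pair for 'max c^T x s.t. A x <= b, x >= 0' is:
  Dual:  min b^T y  s.t.  A^T y >= c,  y >= 0.

So the dual LP is:
  minimize  4y1 + 8y2 + 20y3
  subject to:
    y1 + 3y3 >= 2
    y2 + 2y3 >= 5
    y1, y2, y3 >= 0

Solving the primal: x* = (1.3333, 8).
  primal value c^T x* = 42.6667.
Solving the dual: y* = (0, 3.6667, 0.6667).
  dual value b^T y* = 42.6667.
Strong duality: c^T x* = b^T y*. Confirmed.

42.6667


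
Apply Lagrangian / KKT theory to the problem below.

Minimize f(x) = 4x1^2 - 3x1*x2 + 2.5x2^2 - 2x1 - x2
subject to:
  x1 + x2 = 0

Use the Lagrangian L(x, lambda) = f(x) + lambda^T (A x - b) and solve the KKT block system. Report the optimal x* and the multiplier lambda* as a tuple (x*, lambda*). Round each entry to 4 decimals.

Form the Lagrangian:
  L(x, lambda) = (1/2) x^T Q x + c^T x + lambda^T (A x - b)
Stationarity (grad_x L = 0): Q x + c + A^T lambda = 0.
Primal feasibility: A x = b.

This gives the KKT block system:
  [ Q   A^T ] [ x     ]   [-c ]
  [ A    0  ] [ lambda ] = [ b ]

Solving the linear system:
  x*      = (0.0526, -0.0526)
  lambda* = (1.4211)
  f(x*)   = -0.0263

x* = (0.0526, -0.0526), lambda* = (1.4211)


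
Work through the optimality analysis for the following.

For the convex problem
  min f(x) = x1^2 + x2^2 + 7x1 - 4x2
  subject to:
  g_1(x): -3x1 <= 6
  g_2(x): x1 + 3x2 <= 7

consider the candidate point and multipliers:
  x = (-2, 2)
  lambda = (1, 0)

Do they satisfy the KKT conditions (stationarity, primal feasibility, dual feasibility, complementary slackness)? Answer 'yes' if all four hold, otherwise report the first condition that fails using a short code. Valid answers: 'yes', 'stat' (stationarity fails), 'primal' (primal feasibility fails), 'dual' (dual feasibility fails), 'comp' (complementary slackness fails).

Gradient of f: grad f(x) = Q x + c = (3, 0)
Constraint values g_i(x) = a_i^T x - b_i:
  g_1((-2, 2)) = 0
  g_2((-2, 2)) = -3
Stationarity residual: grad f(x) + sum_i lambda_i a_i = (0, 0)
  -> stationarity OK
Primal feasibility (all g_i <= 0): OK
Dual feasibility (all lambda_i >= 0): OK
Complementary slackness (lambda_i * g_i(x) = 0 for all i): OK

Verdict: yes, KKT holds.

yes


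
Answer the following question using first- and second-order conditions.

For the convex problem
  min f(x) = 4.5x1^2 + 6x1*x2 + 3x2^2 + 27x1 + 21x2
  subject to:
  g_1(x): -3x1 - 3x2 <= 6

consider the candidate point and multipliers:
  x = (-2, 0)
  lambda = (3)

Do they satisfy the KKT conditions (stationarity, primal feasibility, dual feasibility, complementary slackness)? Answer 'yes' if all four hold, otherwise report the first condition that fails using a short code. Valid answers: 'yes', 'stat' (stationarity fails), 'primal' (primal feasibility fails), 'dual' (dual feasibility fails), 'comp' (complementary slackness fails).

Gradient of f: grad f(x) = Q x + c = (9, 9)
Constraint values g_i(x) = a_i^T x - b_i:
  g_1((-2, 0)) = 0
Stationarity residual: grad f(x) + sum_i lambda_i a_i = (0, 0)
  -> stationarity OK
Primal feasibility (all g_i <= 0): OK
Dual feasibility (all lambda_i >= 0): OK
Complementary slackness (lambda_i * g_i(x) = 0 for all i): OK

Verdict: yes, KKT holds.

yes


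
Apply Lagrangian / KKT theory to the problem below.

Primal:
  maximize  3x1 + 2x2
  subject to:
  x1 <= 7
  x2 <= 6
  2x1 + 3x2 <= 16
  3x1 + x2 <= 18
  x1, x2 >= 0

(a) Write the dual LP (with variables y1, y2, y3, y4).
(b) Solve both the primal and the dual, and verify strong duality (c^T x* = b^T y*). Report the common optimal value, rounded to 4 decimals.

The standard primal-dual pair for 'max c^T x s.t. A x <= b, x >= 0' is:
  Dual:  min b^T y  s.t.  A^T y >= c,  y >= 0.

So the dual LP is:
  minimize  7y1 + 6y2 + 16y3 + 18y4
  subject to:
    y1 + 2y3 + 3y4 >= 3
    y2 + 3y3 + y4 >= 2
    y1, y2, y3, y4 >= 0

Solving the primal: x* = (5.4286, 1.7143).
  primal value c^T x* = 19.7143.
Solving the dual: y* = (0, 0, 0.4286, 0.7143).
  dual value b^T y* = 19.7143.
Strong duality: c^T x* = b^T y*. Confirmed.

19.7143


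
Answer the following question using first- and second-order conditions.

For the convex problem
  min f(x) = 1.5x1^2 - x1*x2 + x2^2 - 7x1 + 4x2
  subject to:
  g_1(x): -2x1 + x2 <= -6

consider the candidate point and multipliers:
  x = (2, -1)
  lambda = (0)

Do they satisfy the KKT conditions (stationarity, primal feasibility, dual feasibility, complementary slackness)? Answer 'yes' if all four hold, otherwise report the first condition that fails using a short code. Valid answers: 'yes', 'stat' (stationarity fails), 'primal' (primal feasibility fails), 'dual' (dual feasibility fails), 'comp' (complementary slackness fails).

Gradient of f: grad f(x) = Q x + c = (0, 0)
Constraint values g_i(x) = a_i^T x - b_i:
  g_1((2, -1)) = 1
Stationarity residual: grad f(x) + sum_i lambda_i a_i = (0, 0)
  -> stationarity OK
Primal feasibility (all g_i <= 0): FAILS
Dual feasibility (all lambda_i >= 0): OK
Complementary slackness (lambda_i * g_i(x) = 0 for all i): OK

Verdict: the first failing condition is primal_feasibility -> primal.

primal


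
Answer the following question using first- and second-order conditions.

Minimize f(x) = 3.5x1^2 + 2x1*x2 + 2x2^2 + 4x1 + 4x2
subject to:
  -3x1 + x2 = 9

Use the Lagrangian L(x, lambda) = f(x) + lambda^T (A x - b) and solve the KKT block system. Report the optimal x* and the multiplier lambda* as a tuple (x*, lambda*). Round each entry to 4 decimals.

Form the Lagrangian:
  L(x, lambda) = (1/2) x^T Q x + c^T x + lambda^T (A x - b)
Stationarity (grad_x L = 0): Q x + c + A^T lambda = 0.
Primal feasibility: A x = b.

This gives the KKT block system:
  [ Q   A^T ] [ x     ]   [-c ]
  [ A    0  ] [ lambda ] = [ b ]

Solving the linear system:
  x*      = (-2.5818, 1.2545)
  lambda* = (-3.8545)
  f(x*)   = 14.6909

x* = (-2.5818, 1.2545), lambda* = (-3.8545)


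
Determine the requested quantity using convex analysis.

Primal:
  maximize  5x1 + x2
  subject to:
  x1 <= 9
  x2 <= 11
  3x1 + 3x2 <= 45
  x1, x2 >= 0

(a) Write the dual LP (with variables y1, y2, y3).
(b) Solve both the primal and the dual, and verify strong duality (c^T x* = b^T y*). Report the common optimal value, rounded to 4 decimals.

The standard primal-dual pair for 'max c^T x s.t. A x <= b, x >= 0' is:
  Dual:  min b^T y  s.t.  A^T y >= c,  y >= 0.

So the dual LP is:
  minimize  9y1 + 11y2 + 45y3
  subject to:
    y1 + 3y3 >= 5
    y2 + 3y3 >= 1
    y1, y2, y3 >= 0

Solving the primal: x* = (9, 6).
  primal value c^T x* = 51.
Solving the dual: y* = (4, 0, 0.3333).
  dual value b^T y* = 51.
Strong duality: c^T x* = b^T y*. Confirmed.

51


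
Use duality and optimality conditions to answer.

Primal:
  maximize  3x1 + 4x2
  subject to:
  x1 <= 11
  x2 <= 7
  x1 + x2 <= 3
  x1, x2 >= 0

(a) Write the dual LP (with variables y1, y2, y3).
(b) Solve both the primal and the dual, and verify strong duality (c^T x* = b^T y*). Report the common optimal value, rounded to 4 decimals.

The standard primal-dual pair for 'max c^T x s.t. A x <= b, x >= 0' is:
  Dual:  min b^T y  s.t.  A^T y >= c,  y >= 0.

So the dual LP is:
  minimize  11y1 + 7y2 + 3y3
  subject to:
    y1 + y3 >= 3
    y2 + y3 >= 4
    y1, y2, y3 >= 0

Solving the primal: x* = (0, 3).
  primal value c^T x* = 12.
Solving the dual: y* = (0, 0, 4).
  dual value b^T y* = 12.
Strong duality: c^T x* = b^T y*. Confirmed.

12


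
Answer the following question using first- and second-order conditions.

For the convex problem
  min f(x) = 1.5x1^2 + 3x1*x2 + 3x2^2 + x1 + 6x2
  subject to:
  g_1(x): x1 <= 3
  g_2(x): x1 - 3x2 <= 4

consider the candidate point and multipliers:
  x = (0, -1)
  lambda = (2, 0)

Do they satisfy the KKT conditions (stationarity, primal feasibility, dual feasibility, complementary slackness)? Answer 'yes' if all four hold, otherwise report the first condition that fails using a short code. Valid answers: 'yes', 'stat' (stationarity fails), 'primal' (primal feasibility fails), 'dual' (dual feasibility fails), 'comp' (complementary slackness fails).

Gradient of f: grad f(x) = Q x + c = (-2, 0)
Constraint values g_i(x) = a_i^T x - b_i:
  g_1((0, -1)) = -3
  g_2((0, -1)) = -1
Stationarity residual: grad f(x) + sum_i lambda_i a_i = (0, 0)
  -> stationarity OK
Primal feasibility (all g_i <= 0): OK
Dual feasibility (all lambda_i >= 0): OK
Complementary slackness (lambda_i * g_i(x) = 0 for all i): FAILS

Verdict: the first failing condition is complementary_slackness -> comp.

comp


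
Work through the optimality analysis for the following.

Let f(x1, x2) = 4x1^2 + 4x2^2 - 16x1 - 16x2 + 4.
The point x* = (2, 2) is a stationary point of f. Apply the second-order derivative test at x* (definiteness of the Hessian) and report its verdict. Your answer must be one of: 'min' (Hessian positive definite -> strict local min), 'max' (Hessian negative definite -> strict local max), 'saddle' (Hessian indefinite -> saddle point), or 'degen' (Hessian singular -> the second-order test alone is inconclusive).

Compute the Hessian H = grad^2 f:
  H = [[8, 0], [0, 8]]
Verify stationarity: grad f(x*) = H x* + g = (0, 0).
Eigenvalues of H: 8, 8.
Both eigenvalues > 0, so H is positive definite -> x* is a strict local min.

min


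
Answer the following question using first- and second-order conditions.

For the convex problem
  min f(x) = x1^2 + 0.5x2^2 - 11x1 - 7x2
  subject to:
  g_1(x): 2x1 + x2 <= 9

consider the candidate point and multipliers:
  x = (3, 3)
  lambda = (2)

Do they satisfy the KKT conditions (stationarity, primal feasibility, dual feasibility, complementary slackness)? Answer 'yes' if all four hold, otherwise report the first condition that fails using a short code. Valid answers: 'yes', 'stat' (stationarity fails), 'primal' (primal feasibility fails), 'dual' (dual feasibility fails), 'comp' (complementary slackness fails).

Gradient of f: grad f(x) = Q x + c = (-5, -4)
Constraint values g_i(x) = a_i^T x - b_i:
  g_1((3, 3)) = 0
Stationarity residual: grad f(x) + sum_i lambda_i a_i = (-1, -2)
  -> stationarity FAILS
Primal feasibility (all g_i <= 0): OK
Dual feasibility (all lambda_i >= 0): OK
Complementary slackness (lambda_i * g_i(x) = 0 for all i): OK

Verdict: the first failing condition is stationarity -> stat.

stat
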